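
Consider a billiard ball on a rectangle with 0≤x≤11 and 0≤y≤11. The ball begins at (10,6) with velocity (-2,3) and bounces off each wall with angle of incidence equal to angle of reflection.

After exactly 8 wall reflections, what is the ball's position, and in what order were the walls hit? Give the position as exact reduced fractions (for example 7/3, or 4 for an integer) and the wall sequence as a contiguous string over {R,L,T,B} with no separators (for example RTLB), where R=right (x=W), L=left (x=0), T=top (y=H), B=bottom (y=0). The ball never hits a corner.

1. t=5/3 → T at (20/3,11); v=(-2,-3)
2. t=10/3 → L at (0,1); v=(2,-3)
3. t=1/3 → B at (2/3,0); v=(2,3)
4. t=11/3 → T at (8,11); v=(2,-3)
5. t=3/2 → R at (11,13/2); v=(-2,-3)
6. t=13/6 → B at (20/3,0); v=(-2,3)
7. t=10/3 → L at (0,10); v=(2,3)
8. t=1/3 → T at (2/3,11); v=(2,-3)

Final position: (2/3,11)
Wall sequence: TLBTRBLT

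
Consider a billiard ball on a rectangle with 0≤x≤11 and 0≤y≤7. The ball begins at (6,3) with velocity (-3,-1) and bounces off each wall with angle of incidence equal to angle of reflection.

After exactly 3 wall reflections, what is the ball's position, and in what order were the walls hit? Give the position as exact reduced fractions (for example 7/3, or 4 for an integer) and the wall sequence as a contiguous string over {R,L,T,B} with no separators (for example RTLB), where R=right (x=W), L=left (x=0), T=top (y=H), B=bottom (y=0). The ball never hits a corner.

Final position: (11,8/3)
Wall sequence: LBR

1. t=2 → L at (0,1); v=(3,-1)
2. t=1 → B at (3,0); v=(3,1)
3. t=8/3 → R at (11,8/3); v=(-3,1)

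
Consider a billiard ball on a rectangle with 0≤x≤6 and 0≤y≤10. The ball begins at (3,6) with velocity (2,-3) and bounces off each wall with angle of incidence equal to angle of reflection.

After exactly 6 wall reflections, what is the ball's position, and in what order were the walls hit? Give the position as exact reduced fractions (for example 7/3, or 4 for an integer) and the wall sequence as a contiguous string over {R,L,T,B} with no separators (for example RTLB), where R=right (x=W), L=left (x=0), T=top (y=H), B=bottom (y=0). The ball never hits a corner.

1. t=3/2 → R at (6,3/2); v=(-2,-3)
2. t=1/2 → B at (5,0); v=(-2,3)
3. t=5/2 → L at (0,15/2); v=(2,3)
4. t=5/6 → T at (5/3,10); v=(2,-3)
5. t=13/6 → R at (6,7/2); v=(-2,-3)
6. t=7/6 → B at (11/3,0); v=(-2,3)

Final position: (11/3,0)
Wall sequence: RBLTRB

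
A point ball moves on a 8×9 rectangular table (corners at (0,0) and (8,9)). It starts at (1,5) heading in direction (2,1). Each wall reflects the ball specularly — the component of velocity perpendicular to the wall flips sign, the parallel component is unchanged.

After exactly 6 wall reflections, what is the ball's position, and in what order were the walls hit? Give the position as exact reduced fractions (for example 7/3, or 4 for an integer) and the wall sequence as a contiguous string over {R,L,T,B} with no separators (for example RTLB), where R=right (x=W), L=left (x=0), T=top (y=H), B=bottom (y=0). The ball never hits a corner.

1. t=7/2 → R at (8,17/2); v=(-2,1)
2. t=1/2 → T at (7,9); v=(-2,-1)
3. t=7/2 → L at (0,11/2); v=(2,-1)
4. t=4 → R at (8,3/2); v=(-2,-1)
5. t=3/2 → B at (5,0); v=(-2,1)
6. t=5/2 → L at (0,5/2); v=(2,1)

Final position: (0,5/2)
Wall sequence: RTLRBL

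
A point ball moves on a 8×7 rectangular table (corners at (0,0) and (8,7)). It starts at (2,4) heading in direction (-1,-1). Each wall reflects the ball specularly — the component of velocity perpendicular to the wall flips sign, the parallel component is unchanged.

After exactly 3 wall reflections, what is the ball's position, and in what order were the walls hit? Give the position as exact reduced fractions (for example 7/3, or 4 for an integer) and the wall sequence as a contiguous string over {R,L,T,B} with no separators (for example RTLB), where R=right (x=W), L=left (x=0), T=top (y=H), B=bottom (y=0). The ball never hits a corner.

1. t=2 → L at (0,2); v=(1,-1)
2. t=2 → B at (2,0); v=(1,1)
3. t=6 → R at (8,6); v=(-1,1)

Final position: (8,6)
Wall sequence: LBR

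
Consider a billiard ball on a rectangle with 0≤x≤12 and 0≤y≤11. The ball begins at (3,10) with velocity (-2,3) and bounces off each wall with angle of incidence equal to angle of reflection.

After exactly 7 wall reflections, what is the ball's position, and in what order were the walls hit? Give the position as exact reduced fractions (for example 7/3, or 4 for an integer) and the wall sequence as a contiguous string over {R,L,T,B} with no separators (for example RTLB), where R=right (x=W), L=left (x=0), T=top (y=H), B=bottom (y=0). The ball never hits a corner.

1. t=1/3 → T at (7/3,11); v=(-2,-3)
2. t=7/6 → L at (0,15/2); v=(2,-3)
3. t=5/2 → B at (5,0); v=(2,3)
4. t=7/2 → R at (12,21/2); v=(-2,3)
5. t=1/6 → T at (35/3,11); v=(-2,-3)
6. t=11/3 → B at (13/3,0); v=(-2,3)
7. t=13/6 → L at (0,13/2); v=(2,3)

Final position: (0,13/2)
Wall sequence: TLBRTBL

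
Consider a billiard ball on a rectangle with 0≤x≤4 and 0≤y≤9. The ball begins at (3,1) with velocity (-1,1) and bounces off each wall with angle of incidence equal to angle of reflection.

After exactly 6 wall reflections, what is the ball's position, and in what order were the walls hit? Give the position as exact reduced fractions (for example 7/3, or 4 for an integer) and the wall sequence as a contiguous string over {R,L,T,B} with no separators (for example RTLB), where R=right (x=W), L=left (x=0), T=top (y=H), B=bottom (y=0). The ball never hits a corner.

Final position: (2,0)
Wall sequence: LRTLRB

1. t=3 → L at (0,4); v=(1,1)
2. t=4 → R at (4,8); v=(-1,1)
3. t=1 → T at (3,9); v=(-1,-1)
4. t=3 → L at (0,6); v=(1,-1)
5. t=4 → R at (4,2); v=(-1,-1)
6. t=2 → B at (2,0); v=(-1,1)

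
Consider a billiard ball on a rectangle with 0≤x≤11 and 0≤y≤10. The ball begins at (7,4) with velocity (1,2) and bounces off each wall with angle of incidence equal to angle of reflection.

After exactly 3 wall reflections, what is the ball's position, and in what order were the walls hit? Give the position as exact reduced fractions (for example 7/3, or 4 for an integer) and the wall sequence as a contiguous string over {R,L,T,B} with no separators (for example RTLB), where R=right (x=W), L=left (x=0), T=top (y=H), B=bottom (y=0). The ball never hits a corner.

Final position: (7,0)
Wall sequence: TRB

1. t=3 → T at (10,10); v=(1,-2)
2. t=1 → R at (11,8); v=(-1,-2)
3. t=4 → B at (7,0); v=(-1,2)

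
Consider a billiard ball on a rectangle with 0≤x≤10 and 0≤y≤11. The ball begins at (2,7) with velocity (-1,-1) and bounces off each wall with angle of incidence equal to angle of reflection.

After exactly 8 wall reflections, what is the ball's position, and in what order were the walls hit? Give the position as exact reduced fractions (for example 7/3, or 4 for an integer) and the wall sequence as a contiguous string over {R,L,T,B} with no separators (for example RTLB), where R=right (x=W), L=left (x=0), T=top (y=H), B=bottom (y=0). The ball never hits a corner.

1. t=2 → L at (0,5); v=(1,-1)
2. t=5 → B at (5,0); v=(1,1)
3. t=5 → R at (10,5); v=(-1,1)
4. t=6 → T at (4,11); v=(-1,-1)
5. t=4 → L at (0,7); v=(1,-1)
6. t=7 → B at (7,0); v=(1,1)
7. t=3 → R at (10,3); v=(-1,1)
8. t=8 → T at (2,11); v=(-1,-1)

Final position: (2,11)
Wall sequence: LBRTLBRT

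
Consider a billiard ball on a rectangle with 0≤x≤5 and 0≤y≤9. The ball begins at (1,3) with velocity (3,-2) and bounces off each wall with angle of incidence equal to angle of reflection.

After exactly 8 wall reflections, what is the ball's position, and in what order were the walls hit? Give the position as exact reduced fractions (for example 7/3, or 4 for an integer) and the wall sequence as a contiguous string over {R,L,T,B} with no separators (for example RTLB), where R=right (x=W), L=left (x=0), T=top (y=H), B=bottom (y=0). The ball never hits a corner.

Final position: (0,5/3)
Wall sequence: RBLRTLRL

1. t=4/3 → R at (5,1/3); v=(-3,-2)
2. t=1/6 → B at (9/2,0); v=(-3,2)
3. t=3/2 → L at (0,3); v=(3,2)
4. t=5/3 → R at (5,19/3); v=(-3,2)
5. t=4/3 → T at (1,9); v=(-3,-2)
6. t=1/3 → L at (0,25/3); v=(3,-2)
7. t=5/3 → R at (5,5); v=(-3,-2)
8. t=5/3 → L at (0,5/3); v=(3,-2)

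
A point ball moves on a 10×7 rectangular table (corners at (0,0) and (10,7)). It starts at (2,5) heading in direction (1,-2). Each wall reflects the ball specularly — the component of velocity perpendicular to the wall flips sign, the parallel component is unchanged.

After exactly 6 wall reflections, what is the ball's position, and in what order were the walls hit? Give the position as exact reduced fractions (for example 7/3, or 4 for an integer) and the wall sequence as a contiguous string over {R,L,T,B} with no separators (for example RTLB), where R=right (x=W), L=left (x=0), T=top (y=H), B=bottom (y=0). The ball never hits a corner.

Final position: (3/2,0)
Wall sequence: BTRBTB

1. t=5/2 → B at (9/2,0); v=(1,2)
2. t=7/2 → T at (8,7); v=(1,-2)
3. t=2 → R at (10,3); v=(-1,-2)
4. t=3/2 → B at (17/2,0); v=(-1,2)
5. t=7/2 → T at (5,7); v=(-1,-2)
6. t=7/2 → B at (3/2,0); v=(-1,2)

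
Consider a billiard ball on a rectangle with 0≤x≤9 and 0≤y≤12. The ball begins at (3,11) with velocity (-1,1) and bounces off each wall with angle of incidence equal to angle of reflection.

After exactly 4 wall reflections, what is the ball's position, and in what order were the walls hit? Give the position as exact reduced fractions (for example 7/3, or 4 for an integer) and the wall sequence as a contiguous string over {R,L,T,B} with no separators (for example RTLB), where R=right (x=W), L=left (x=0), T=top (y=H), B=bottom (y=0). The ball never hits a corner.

Final position: (8,0)
Wall sequence: TLRB

1. t=1 → T at (2,12); v=(-1,-1)
2. t=2 → L at (0,10); v=(1,-1)
3. t=9 → R at (9,1); v=(-1,-1)
4. t=1 → B at (8,0); v=(-1,1)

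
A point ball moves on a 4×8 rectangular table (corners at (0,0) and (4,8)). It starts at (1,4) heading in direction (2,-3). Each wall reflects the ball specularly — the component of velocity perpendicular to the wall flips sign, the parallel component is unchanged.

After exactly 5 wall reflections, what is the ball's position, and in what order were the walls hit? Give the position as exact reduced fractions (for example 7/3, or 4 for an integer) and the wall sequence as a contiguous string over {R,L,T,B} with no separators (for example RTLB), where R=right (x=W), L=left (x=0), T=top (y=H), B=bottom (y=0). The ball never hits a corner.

Final position: (4,7/2)
Wall sequence: BRLTR

1. t=4/3 → B at (11/3,0); v=(2,3)
2. t=1/6 → R at (4,1/2); v=(-2,3)
3. t=2 → L at (0,13/2); v=(2,3)
4. t=1/2 → T at (1,8); v=(2,-3)
5. t=3/2 → R at (4,7/2); v=(-2,-3)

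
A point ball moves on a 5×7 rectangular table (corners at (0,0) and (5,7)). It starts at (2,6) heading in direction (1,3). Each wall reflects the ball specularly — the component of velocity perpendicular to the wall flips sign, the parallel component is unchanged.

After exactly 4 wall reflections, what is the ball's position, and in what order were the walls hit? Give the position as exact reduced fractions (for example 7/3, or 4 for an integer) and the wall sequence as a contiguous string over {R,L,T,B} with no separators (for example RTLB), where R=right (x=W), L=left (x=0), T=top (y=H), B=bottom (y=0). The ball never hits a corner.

Final position: (3,7)
Wall sequence: TBRT

1. t=1/3 → T at (7/3,7); v=(1,-3)
2. t=7/3 → B at (14/3,0); v=(1,3)
3. t=1/3 → R at (5,1); v=(-1,3)
4. t=2 → T at (3,7); v=(-1,-3)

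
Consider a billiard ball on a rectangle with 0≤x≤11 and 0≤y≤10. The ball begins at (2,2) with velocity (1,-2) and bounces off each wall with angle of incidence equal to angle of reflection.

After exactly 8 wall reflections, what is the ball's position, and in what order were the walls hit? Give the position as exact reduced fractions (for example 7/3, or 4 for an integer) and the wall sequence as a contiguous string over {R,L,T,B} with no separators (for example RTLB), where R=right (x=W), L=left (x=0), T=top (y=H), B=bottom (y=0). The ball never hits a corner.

1. t=1 → B at (3,0); v=(1,2)
2. t=5 → T at (8,10); v=(1,-2)
3. t=3 → R at (11,4); v=(-1,-2)
4. t=2 → B at (9,0); v=(-1,2)
5. t=5 → T at (4,10); v=(-1,-2)
6. t=4 → L at (0,2); v=(1,-2)
7. t=1 → B at (1,0); v=(1,2)
8. t=5 → T at (6,10); v=(1,-2)

Final position: (6,10)
Wall sequence: BTRBTLBT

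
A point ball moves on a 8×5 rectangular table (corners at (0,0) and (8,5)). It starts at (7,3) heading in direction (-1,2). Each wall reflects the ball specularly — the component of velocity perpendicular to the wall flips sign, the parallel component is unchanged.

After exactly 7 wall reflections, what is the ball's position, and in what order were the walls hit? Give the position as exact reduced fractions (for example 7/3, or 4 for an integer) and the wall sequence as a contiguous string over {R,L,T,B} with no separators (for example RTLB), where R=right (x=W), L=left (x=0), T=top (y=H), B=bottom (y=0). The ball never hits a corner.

1. t=1 → T at (6,5); v=(-1,-2)
2. t=5/2 → B at (7/2,0); v=(-1,2)
3. t=5/2 → T at (1,5); v=(-1,-2)
4. t=1 → L at (0,3); v=(1,-2)
5. t=3/2 → B at (3/2,0); v=(1,2)
6. t=5/2 → T at (4,5); v=(1,-2)
7. t=5/2 → B at (13/2,0); v=(1,2)

Final position: (13/2,0)
Wall sequence: TBTLBTB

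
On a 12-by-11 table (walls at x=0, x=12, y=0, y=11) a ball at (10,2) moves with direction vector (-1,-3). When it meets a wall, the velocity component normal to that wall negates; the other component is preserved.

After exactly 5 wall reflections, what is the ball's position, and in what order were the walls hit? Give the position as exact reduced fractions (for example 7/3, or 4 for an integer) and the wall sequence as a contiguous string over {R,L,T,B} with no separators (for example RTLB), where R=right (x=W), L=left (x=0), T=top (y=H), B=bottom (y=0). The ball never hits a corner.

1. t=2/3 → B at (28/3,0); v=(-1,3)
2. t=11/3 → T at (17/3,11); v=(-1,-3)
3. t=11/3 → B at (2,0); v=(-1,3)
4. t=2 → L at (0,6); v=(1,3)
5. t=5/3 → T at (5/3,11); v=(1,-3)

Final position: (5/3,11)
Wall sequence: BTBLT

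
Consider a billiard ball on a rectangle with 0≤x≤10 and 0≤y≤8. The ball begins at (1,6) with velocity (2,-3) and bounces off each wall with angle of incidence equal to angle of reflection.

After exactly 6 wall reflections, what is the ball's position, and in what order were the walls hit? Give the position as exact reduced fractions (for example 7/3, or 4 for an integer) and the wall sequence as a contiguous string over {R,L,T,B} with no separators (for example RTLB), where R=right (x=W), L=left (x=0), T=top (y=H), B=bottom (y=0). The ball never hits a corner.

1. t=2 → B at (5,0); v=(2,3)
2. t=5/2 → R at (10,15/2); v=(-2,3)
3. t=1/6 → T at (29/3,8); v=(-2,-3)
4. t=8/3 → B at (13/3,0); v=(-2,3)
5. t=13/6 → L at (0,13/2); v=(2,3)
6. t=1/2 → T at (1,8); v=(2,-3)

Final position: (1,8)
Wall sequence: BRTBLT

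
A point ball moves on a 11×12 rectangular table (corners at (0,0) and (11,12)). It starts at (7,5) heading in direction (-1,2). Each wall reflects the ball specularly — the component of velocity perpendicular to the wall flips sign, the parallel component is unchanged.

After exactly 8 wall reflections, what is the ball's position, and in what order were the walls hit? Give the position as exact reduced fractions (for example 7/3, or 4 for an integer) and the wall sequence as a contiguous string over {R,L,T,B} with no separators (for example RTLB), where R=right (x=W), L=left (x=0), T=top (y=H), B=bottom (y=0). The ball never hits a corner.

Final position: (0,9)
Wall sequence: TLBTRBTL

1. t=7/2 → T at (7/2,12); v=(-1,-2)
2. t=7/2 → L at (0,5); v=(1,-2)
3. t=5/2 → B at (5/2,0); v=(1,2)
4. t=6 → T at (17/2,12); v=(1,-2)
5. t=5/2 → R at (11,7); v=(-1,-2)
6. t=7/2 → B at (15/2,0); v=(-1,2)
7. t=6 → T at (3/2,12); v=(-1,-2)
8. t=3/2 → L at (0,9); v=(1,-2)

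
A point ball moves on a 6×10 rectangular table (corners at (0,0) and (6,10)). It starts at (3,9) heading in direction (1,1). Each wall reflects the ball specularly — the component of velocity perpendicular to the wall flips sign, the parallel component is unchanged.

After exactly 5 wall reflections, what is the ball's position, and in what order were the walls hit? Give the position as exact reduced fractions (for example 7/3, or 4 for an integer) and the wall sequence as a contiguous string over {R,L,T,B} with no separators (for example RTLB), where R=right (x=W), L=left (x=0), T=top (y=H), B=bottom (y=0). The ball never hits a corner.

Final position: (6,4)
Wall sequence: TRLBR

1. t=1 → T at (4,10); v=(1,-1)
2. t=2 → R at (6,8); v=(-1,-1)
3. t=6 → L at (0,2); v=(1,-1)
4. t=2 → B at (2,0); v=(1,1)
5. t=4 → R at (6,4); v=(-1,1)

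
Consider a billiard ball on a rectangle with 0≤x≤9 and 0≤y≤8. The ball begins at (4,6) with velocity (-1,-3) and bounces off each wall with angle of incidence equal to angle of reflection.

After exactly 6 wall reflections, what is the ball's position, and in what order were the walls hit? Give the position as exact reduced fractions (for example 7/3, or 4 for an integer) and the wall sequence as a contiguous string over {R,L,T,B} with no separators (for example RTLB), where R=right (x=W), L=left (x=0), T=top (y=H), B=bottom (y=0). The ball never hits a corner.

1. t=2 → B at (2,0); v=(-1,3)
2. t=2 → L at (0,6); v=(1,3)
3. t=2/3 → T at (2/3,8); v=(1,-3)
4. t=8/3 → B at (10/3,0); v=(1,3)
5. t=8/3 → T at (6,8); v=(1,-3)
6. t=8/3 → B at (26/3,0); v=(1,3)

Final position: (26/3,0)
Wall sequence: BLTBTB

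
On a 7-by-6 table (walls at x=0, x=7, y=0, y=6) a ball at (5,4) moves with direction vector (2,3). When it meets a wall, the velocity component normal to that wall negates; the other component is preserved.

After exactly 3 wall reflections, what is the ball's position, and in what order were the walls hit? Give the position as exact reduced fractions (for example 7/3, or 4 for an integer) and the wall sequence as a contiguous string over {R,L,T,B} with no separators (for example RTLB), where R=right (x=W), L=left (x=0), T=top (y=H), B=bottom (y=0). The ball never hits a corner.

Final position: (11/3,0)
Wall sequence: TRB

1. t=2/3 → T at (19/3,6); v=(2,-3)
2. t=1/3 → R at (7,5); v=(-2,-3)
3. t=5/3 → B at (11/3,0); v=(-2,3)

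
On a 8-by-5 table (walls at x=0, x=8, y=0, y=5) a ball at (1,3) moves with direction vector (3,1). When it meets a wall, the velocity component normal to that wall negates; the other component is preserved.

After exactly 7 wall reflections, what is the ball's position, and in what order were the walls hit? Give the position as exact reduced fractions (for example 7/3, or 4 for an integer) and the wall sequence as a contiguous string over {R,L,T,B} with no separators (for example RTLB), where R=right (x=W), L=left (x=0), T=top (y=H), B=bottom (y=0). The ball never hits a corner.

Final position: (5,5)
Wall sequence: TRLBRLT

1. t=2 → T at (7,5); v=(3,-1)
2. t=1/3 → R at (8,14/3); v=(-3,-1)
3. t=8/3 → L at (0,2); v=(3,-1)
4. t=2 → B at (6,0); v=(3,1)
5. t=2/3 → R at (8,2/3); v=(-3,1)
6. t=8/3 → L at (0,10/3); v=(3,1)
7. t=5/3 → T at (5,5); v=(3,-1)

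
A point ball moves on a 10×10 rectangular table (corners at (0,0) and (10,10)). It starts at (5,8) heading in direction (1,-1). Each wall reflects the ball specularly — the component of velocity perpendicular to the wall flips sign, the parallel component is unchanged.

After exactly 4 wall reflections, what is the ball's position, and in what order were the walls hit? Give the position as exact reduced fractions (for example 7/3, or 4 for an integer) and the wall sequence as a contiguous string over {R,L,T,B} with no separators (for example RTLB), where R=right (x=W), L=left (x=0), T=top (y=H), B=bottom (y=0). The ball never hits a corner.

1. t=5 → R at (10,3); v=(-1,-1)
2. t=3 → B at (7,0); v=(-1,1)
3. t=7 → L at (0,7); v=(1,1)
4. t=3 → T at (3,10); v=(1,-1)

Final position: (3,10)
Wall sequence: RBLT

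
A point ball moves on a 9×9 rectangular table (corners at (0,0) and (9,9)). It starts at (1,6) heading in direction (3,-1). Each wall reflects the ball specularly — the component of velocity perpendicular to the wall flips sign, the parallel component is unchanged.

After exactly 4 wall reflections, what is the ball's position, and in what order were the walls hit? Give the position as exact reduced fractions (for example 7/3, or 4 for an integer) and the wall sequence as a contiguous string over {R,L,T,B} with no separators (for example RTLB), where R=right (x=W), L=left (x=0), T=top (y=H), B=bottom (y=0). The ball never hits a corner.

1. t=8/3 → R at (9,10/3); v=(-3,-1)
2. t=3 → L at (0,1/3); v=(3,-1)
3. t=1/3 → B at (1,0); v=(3,1)
4. t=8/3 → R at (9,8/3); v=(-3,1)

Final position: (9,8/3)
Wall sequence: RLBR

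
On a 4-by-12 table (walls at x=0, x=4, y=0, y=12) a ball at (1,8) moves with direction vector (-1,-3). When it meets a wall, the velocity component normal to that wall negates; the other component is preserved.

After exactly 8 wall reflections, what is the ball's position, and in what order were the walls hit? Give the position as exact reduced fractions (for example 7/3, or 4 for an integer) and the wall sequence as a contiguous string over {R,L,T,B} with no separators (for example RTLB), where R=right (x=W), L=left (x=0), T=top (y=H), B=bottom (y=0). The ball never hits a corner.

1. t=1 → L at (0,5); v=(1,-3)
2. t=5/3 → B at (5/3,0); v=(1,3)
3. t=7/3 → R at (4,7); v=(-1,3)
4. t=5/3 → T at (7/3,12); v=(-1,-3)
5. t=7/3 → L at (0,5); v=(1,-3)
6. t=5/3 → B at (5/3,0); v=(1,3)
7. t=7/3 → R at (4,7); v=(-1,3)
8. t=5/3 → T at (7/3,12); v=(-1,-3)

Final position: (7/3,12)
Wall sequence: LBRTLBRT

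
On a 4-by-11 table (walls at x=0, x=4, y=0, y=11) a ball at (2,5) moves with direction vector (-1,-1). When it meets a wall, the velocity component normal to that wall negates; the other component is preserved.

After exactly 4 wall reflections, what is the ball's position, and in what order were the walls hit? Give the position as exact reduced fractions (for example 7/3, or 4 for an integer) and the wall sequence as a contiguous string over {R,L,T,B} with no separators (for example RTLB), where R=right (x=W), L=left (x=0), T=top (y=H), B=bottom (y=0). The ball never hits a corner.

1. t=2 → L at (0,3); v=(1,-1)
2. t=3 → B at (3,0); v=(1,1)
3. t=1 → R at (4,1); v=(-1,1)
4. t=4 → L at (0,5); v=(1,1)

Final position: (0,5)
Wall sequence: LBRL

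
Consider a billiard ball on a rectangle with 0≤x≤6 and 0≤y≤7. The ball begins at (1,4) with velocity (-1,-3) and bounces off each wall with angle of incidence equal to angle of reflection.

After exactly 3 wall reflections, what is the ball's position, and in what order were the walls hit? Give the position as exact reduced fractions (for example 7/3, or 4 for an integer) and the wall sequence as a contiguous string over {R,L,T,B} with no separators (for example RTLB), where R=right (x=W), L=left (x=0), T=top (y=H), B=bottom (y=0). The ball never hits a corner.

Final position: (8/3,7)
Wall sequence: LBT

1. t=1 → L at (0,1); v=(1,-3)
2. t=1/3 → B at (1/3,0); v=(1,3)
3. t=7/3 → T at (8/3,7); v=(1,-3)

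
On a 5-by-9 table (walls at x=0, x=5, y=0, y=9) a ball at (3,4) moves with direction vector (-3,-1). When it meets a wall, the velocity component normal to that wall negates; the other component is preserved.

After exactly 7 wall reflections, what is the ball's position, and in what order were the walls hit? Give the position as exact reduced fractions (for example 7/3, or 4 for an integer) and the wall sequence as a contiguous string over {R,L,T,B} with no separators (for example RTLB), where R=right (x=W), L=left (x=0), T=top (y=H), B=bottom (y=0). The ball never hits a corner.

1. t=1 → L at (0,3); v=(3,-1)
2. t=5/3 → R at (5,4/3); v=(-3,-1)
3. t=4/3 → B at (1,0); v=(-3,1)
4. t=1/3 → L at (0,1/3); v=(3,1)
5. t=5/3 → R at (5,2); v=(-3,1)
6. t=5/3 → L at (0,11/3); v=(3,1)
7. t=5/3 → R at (5,16/3); v=(-3,1)

Final position: (5,16/3)
Wall sequence: LRBLRLR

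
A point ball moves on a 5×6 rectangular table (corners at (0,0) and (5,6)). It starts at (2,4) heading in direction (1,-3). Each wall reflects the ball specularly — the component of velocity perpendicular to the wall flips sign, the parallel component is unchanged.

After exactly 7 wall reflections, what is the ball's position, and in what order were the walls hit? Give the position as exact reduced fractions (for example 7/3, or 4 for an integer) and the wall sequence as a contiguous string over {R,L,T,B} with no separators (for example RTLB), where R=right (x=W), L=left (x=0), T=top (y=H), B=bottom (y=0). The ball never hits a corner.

Final position: (4/3,0)
Wall sequence: BRTBTLB

1. t=4/3 → B at (10/3,0); v=(1,3)
2. t=5/3 → R at (5,5); v=(-1,3)
3. t=1/3 → T at (14/3,6); v=(-1,-3)
4. t=2 → B at (8/3,0); v=(-1,3)
5. t=2 → T at (2/3,6); v=(-1,-3)
6. t=2/3 → L at (0,4); v=(1,-3)
7. t=4/3 → B at (4/3,0); v=(1,3)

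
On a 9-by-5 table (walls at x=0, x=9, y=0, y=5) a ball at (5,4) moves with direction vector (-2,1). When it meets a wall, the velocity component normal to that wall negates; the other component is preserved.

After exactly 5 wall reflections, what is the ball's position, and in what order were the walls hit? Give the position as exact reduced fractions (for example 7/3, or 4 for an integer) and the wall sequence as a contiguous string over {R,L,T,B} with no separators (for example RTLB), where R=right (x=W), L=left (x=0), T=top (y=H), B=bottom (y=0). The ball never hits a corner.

1. t=1 → T at (3,5); v=(-2,-1)
2. t=3/2 → L at (0,7/2); v=(2,-1)
3. t=7/2 → B at (7,0); v=(2,1)
4. t=1 → R at (9,1); v=(-2,1)
5. t=4 → T at (1,5); v=(-2,-1)

Final position: (1,5)
Wall sequence: TLBRT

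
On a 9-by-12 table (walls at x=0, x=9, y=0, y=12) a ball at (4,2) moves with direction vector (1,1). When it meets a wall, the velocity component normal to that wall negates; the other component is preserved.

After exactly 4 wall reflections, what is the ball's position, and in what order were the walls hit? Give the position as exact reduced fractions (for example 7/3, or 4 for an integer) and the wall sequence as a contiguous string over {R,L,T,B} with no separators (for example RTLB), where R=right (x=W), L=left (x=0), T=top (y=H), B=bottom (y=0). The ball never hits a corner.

Final position: (8,0)
Wall sequence: RTLB

1. t=5 → R at (9,7); v=(-1,1)
2. t=5 → T at (4,12); v=(-1,-1)
3. t=4 → L at (0,8); v=(1,-1)
4. t=8 → B at (8,0); v=(1,1)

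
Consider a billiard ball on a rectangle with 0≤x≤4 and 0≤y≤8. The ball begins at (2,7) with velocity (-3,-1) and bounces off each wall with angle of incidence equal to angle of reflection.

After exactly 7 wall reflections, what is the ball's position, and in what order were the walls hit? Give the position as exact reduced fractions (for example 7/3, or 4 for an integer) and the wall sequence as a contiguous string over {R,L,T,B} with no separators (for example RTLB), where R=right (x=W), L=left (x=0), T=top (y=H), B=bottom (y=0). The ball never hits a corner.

1. t=2/3 → L at (0,19/3); v=(3,-1)
2. t=4/3 → R at (4,5); v=(-3,-1)
3. t=4/3 → L at (0,11/3); v=(3,-1)
4. t=4/3 → R at (4,7/3); v=(-3,-1)
5. t=4/3 → L at (0,1); v=(3,-1)
6. t=1 → B at (3,0); v=(3,1)
7. t=1/3 → R at (4,1/3); v=(-3,1)

Final position: (4,1/3)
Wall sequence: LRLRLBR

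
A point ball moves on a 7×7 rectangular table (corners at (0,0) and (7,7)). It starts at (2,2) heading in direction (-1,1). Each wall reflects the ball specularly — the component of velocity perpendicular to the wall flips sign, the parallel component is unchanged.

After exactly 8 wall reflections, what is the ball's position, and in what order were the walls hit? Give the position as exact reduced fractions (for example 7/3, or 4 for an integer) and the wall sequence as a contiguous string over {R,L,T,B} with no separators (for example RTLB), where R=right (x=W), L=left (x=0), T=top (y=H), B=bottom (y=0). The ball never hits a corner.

Final position: (4,0)
Wall sequence: LTRBLTRB

1. t=2 → L at (0,4); v=(1,1)
2. t=3 → T at (3,7); v=(1,-1)
3. t=4 → R at (7,3); v=(-1,-1)
4. t=3 → B at (4,0); v=(-1,1)
5. t=4 → L at (0,4); v=(1,1)
6. t=3 → T at (3,7); v=(1,-1)
7. t=4 → R at (7,3); v=(-1,-1)
8. t=3 → B at (4,0); v=(-1,1)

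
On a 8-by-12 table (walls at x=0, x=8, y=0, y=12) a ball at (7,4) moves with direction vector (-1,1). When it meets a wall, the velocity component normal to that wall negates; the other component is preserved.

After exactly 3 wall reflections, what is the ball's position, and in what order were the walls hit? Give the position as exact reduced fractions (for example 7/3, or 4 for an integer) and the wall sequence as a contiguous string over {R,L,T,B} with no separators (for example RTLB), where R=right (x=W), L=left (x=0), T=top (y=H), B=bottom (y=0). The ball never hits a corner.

1. t=7 → L at (0,11); v=(1,1)
2. t=1 → T at (1,12); v=(1,-1)
3. t=7 → R at (8,5); v=(-1,-1)

Final position: (8,5)
Wall sequence: LTR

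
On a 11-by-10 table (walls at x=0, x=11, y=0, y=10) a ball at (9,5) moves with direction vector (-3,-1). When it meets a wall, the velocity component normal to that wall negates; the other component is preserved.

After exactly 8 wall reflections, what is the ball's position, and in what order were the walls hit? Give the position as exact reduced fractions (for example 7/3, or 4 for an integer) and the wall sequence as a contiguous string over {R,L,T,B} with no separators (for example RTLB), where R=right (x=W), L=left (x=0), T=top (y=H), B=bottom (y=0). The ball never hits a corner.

Final position: (11,11/3)
Wall sequence: LBRLRTLR

1. t=3 → L at (0,2); v=(3,-1)
2. t=2 → B at (6,0); v=(3,1)
3. t=5/3 → R at (11,5/3); v=(-3,1)
4. t=11/3 → L at (0,16/3); v=(3,1)
5. t=11/3 → R at (11,9); v=(-3,1)
6. t=1 → T at (8,10); v=(-3,-1)
7. t=8/3 → L at (0,22/3); v=(3,-1)
8. t=11/3 → R at (11,11/3); v=(-3,-1)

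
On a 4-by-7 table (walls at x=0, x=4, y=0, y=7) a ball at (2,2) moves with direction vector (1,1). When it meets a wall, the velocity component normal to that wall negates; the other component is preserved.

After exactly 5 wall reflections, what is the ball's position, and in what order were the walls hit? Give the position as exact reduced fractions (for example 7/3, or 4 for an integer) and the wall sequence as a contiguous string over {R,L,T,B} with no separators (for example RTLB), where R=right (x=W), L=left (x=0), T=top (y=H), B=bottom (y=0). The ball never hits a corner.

1. t=2 → R at (4,4); v=(-1,1)
2. t=3 → T at (1,7); v=(-1,-1)
3. t=1 → L at (0,6); v=(1,-1)
4. t=4 → R at (4,2); v=(-1,-1)
5. t=2 → B at (2,0); v=(-1,1)

Final position: (2,0)
Wall sequence: RTLRB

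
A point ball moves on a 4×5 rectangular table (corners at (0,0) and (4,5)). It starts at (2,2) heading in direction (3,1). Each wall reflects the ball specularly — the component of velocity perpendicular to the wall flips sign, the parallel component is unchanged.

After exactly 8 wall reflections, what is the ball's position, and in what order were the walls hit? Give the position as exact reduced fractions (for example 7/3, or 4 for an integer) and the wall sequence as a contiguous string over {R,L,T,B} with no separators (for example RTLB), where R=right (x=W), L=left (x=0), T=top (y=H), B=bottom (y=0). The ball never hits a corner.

Final position: (2,0)
Wall sequence: RLTRLRLB

1. t=2/3 → R at (4,8/3); v=(-3,1)
2. t=4/3 → L at (0,4); v=(3,1)
3. t=1 → T at (3,5); v=(3,-1)
4. t=1/3 → R at (4,14/3); v=(-3,-1)
5. t=4/3 → L at (0,10/3); v=(3,-1)
6. t=4/3 → R at (4,2); v=(-3,-1)
7. t=4/3 → L at (0,2/3); v=(3,-1)
8. t=2/3 → B at (2,0); v=(3,1)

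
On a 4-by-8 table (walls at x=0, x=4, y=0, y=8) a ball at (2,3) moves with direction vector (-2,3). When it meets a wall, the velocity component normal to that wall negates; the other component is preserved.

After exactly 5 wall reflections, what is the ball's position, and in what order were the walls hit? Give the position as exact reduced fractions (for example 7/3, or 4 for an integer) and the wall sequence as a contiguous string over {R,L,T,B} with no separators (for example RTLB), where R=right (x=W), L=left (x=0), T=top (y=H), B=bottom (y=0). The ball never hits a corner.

Final position: (0,2)
Wall sequence: LTRBL

1. t=1 → L at (0,6); v=(2,3)
2. t=2/3 → T at (4/3,8); v=(2,-3)
3. t=4/3 → R at (4,4); v=(-2,-3)
4. t=4/3 → B at (4/3,0); v=(-2,3)
5. t=2/3 → L at (0,2); v=(2,3)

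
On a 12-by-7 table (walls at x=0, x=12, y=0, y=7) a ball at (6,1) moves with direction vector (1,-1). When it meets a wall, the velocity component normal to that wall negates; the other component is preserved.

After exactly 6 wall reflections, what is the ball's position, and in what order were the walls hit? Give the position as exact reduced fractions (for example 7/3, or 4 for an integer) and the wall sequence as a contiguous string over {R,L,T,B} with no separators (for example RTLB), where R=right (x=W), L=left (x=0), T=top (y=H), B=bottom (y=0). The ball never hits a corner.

1. t=1 → B at (7,0); v=(1,1)
2. t=5 → R at (12,5); v=(-1,1)
3. t=2 → T at (10,7); v=(-1,-1)
4. t=7 → B at (3,0); v=(-1,1)
5. t=3 → L at (0,3); v=(1,1)
6. t=4 → T at (4,7); v=(1,-1)

Final position: (4,7)
Wall sequence: BRTBLT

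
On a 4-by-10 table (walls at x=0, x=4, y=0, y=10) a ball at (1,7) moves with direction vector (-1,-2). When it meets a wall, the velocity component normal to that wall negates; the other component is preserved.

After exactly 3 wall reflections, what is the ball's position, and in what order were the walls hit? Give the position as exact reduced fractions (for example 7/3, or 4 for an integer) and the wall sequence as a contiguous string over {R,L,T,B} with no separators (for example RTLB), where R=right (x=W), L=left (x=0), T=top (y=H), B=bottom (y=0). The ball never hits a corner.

Final position: (4,3)
Wall sequence: LBR

1. t=1 → L at (0,5); v=(1,-2)
2. t=5/2 → B at (5/2,0); v=(1,2)
3. t=3/2 → R at (4,3); v=(-1,2)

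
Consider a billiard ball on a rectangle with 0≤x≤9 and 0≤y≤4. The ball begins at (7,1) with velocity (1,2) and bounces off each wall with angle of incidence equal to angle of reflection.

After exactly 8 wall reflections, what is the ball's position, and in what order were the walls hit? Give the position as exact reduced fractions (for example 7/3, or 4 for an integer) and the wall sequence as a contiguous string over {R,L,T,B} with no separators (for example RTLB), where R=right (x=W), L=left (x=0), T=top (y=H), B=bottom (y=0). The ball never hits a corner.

1. t=3/2 → T at (17/2,4); v=(1,-2)
2. t=1/2 → R at (9,3); v=(-1,-2)
3. t=3/2 → B at (15/2,0); v=(-1,2)
4. t=2 → T at (11/2,4); v=(-1,-2)
5. t=2 → B at (7/2,0); v=(-1,2)
6. t=2 → T at (3/2,4); v=(-1,-2)
7. t=3/2 → L at (0,1); v=(1,-2)
8. t=1/2 → B at (1/2,0); v=(1,2)

Final position: (1/2,0)
Wall sequence: TRBTBTLB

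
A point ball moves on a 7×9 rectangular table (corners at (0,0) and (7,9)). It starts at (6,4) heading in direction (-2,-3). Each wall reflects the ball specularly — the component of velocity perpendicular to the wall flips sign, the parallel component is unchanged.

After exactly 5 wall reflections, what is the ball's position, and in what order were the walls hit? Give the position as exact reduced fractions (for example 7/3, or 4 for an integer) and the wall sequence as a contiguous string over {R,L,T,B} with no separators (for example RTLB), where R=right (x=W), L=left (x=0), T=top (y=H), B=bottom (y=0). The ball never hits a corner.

1. t=4/3 → B at (10/3,0); v=(-2,3)
2. t=5/3 → L at (0,5); v=(2,3)
3. t=4/3 → T at (8/3,9); v=(2,-3)
4. t=13/6 → R at (7,5/2); v=(-2,-3)
5. t=5/6 → B at (16/3,0); v=(-2,3)

Final position: (16/3,0)
Wall sequence: BLTRB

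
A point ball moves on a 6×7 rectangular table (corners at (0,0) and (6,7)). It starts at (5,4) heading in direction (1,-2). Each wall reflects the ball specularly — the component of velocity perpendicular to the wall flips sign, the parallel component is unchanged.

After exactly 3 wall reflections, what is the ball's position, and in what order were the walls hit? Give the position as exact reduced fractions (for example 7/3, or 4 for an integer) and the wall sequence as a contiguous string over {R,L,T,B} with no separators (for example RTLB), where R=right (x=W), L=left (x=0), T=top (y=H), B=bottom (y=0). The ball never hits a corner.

1. t=1 → R at (6,2); v=(-1,-2)
2. t=1 → B at (5,0); v=(-1,2)
3. t=7/2 → T at (3/2,7); v=(-1,-2)

Final position: (3/2,7)
Wall sequence: RBT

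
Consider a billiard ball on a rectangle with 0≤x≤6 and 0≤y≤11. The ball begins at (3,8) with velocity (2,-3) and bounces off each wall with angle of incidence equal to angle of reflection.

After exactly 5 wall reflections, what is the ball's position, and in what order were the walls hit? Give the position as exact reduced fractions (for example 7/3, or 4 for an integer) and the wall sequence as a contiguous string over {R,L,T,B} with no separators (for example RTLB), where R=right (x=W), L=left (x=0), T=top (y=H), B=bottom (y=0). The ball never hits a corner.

Final position: (6,15/2)
Wall sequence: RBLTR

1. t=3/2 → R at (6,7/2); v=(-2,-3)
2. t=7/6 → B at (11/3,0); v=(-2,3)
3. t=11/6 → L at (0,11/2); v=(2,3)
4. t=11/6 → T at (11/3,11); v=(2,-3)
5. t=7/6 → R at (6,15/2); v=(-2,-3)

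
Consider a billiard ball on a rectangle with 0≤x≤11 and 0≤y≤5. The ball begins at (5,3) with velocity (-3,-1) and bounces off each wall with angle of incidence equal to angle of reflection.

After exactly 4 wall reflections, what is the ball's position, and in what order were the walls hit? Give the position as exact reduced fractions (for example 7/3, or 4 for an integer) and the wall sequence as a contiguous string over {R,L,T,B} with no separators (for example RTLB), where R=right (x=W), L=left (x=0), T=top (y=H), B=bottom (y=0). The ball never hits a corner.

1. t=5/3 → L at (0,4/3); v=(3,-1)
2. t=4/3 → B at (4,0); v=(3,1)
3. t=7/3 → R at (11,7/3); v=(-3,1)
4. t=8/3 → T at (3,5); v=(-3,-1)

Final position: (3,5)
Wall sequence: LBRT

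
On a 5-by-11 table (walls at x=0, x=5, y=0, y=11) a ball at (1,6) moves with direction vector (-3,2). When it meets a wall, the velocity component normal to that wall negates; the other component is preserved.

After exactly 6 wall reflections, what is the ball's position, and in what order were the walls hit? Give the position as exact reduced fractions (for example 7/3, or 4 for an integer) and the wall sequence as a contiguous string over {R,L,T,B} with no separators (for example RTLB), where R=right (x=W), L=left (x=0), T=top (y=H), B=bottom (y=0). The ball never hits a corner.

Final position: (0,2)
Wall sequence: LRTLRL

1. t=1/3 → L at (0,20/3); v=(3,2)
2. t=5/3 → R at (5,10); v=(-3,2)
3. t=1/2 → T at (7/2,11); v=(-3,-2)
4. t=7/6 → L at (0,26/3); v=(3,-2)
5. t=5/3 → R at (5,16/3); v=(-3,-2)
6. t=5/3 → L at (0,2); v=(3,-2)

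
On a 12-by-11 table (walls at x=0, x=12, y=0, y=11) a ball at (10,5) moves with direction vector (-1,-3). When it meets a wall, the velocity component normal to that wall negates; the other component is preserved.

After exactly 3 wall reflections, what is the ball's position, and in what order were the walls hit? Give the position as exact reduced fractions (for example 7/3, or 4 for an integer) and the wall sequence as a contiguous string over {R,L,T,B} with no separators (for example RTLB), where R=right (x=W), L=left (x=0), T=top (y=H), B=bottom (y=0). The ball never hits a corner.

Final position: (1,0)
Wall sequence: BTB

1. t=5/3 → B at (25/3,0); v=(-1,3)
2. t=11/3 → T at (14/3,11); v=(-1,-3)
3. t=11/3 → B at (1,0); v=(-1,3)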